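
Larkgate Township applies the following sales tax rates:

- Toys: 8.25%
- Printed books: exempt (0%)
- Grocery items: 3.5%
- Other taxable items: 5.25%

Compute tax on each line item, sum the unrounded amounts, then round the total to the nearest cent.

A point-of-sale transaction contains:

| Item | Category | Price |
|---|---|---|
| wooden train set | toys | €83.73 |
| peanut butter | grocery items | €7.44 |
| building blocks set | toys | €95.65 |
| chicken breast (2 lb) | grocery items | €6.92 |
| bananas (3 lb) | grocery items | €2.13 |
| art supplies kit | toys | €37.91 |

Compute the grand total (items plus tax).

€252.28

Wooden train set €83.73: toys → 8.25% → €6.907725
Peanut butter €7.44: grocery items → 3.5% → €0.2604
Building blocks set €95.65: toys → 8.25% → €7.891125
Chicken breast (2 lb) €6.92: grocery items → 3.5% → €0.2422
Bananas (3 lb) €2.13: grocery items → 3.5% → €0.07455
Art supplies kit €37.91: toys → 8.25% → €3.127575
Subtotal = €233.78; unrounded tax = €18.503575 → €18.50; total due = €252.28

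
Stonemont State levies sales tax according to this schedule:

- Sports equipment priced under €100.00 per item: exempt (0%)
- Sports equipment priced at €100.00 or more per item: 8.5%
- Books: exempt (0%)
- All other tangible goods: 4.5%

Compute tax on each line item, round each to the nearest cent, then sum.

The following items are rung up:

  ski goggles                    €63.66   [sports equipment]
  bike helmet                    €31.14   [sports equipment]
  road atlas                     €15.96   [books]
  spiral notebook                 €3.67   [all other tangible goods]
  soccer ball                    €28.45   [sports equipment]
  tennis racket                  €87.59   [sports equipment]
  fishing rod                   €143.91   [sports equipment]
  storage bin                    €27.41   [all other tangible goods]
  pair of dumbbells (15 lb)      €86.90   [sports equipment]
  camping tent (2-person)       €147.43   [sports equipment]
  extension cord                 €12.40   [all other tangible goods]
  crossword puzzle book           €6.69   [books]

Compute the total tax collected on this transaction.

Ski goggles €63.66: sports equipment, under €100.00 → 0% → €0.00
Bike helmet €31.14: sports equipment, under €100.00 → 0% → €0.00
Road atlas €15.96: books → 0% → €0.00
Spiral notebook €3.67: all other tangible goods → 4.5% → €0.17
Soccer ball €28.45: sports equipment, under €100.00 → 0% → €0.00
Tennis racket €87.59: sports equipment, under €100.00 → 0% → €0.00
Fishing rod €143.91: sports equipment, €100.00 or more → 8.5% → €12.23
Storage bin €27.41: all other tangible goods → 4.5% → €1.23
Pair of dumbbells (15 lb) €86.90: sports equipment, under €100.00 → 0% → €0.00
Camping tent (2-person) €147.43: sports equipment, €100.00 or more → 8.5% → €12.53
Extension cord €12.40: all other tangible goods → 4.5% → €0.56
Crossword puzzle book €6.69: books → 0% → €0.00
Total tax = €0.17 + €12.23 + €1.23 + €12.53 + €0.56 = €26.72

€26.72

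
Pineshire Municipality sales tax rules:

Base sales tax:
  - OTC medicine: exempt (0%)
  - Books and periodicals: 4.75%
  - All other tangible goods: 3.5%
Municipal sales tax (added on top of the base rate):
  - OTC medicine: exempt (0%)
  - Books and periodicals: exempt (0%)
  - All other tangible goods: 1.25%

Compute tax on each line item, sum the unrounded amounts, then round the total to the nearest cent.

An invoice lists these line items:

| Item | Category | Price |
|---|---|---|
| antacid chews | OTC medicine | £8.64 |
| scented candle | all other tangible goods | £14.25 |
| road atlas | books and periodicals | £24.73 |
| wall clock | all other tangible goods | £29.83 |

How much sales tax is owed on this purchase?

£3.27

Antacid chews £8.64: OTC medicine → 0% + 0% municipal = 0% → £0.00
Scented candle £14.25: all other tangible goods → 3.5% + 1.25% municipal = 4.75% → £0.676875
Road atlas £24.73: books and periodicals → 4.75% + 0% municipal = 4.75% → £1.174675
Wall clock £29.83: all other tangible goods → 3.5% + 1.25% municipal = 4.75% → £1.416925
Unrounded tax sum = £3.268475 → £3.27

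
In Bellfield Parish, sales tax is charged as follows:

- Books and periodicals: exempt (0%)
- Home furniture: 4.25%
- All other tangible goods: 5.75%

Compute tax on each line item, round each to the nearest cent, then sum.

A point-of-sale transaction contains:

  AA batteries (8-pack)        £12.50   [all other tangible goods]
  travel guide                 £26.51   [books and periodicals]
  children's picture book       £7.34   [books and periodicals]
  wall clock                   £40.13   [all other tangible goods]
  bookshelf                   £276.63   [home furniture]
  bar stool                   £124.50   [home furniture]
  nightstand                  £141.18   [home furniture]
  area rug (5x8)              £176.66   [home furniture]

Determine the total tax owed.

£33.59

AA batteries (8-pack) £12.50: all other tangible goods → 5.75% → £0.72
Travel guide £26.51: books and periodicals → 0% → £0.00
Children's picture book £7.34: books and periodicals → 0% → £0.00
Wall clock £40.13: all other tangible goods → 5.75% → £2.31
Bookshelf £276.63: home furniture → 4.25% → £11.76
Bar stool £124.50: home furniture → 4.25% → £5.29
Nightstand £141.18: home furniture → 4.25% → £6.00
Area rug (5x8) £176.66: home furniture → 4.25% → £7.51
Total tax = £0.72 + £2.31 + £11.76 + £5.29 + £6.00 + £7.51 = £33.59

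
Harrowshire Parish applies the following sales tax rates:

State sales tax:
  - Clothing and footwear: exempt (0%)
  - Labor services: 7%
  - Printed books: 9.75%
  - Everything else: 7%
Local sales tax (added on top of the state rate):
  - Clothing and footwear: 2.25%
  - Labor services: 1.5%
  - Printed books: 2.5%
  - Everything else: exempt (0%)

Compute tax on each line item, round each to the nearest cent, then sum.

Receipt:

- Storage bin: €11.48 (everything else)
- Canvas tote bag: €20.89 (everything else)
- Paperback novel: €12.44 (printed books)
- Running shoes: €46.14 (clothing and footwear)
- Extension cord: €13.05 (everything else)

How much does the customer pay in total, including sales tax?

Storage bin €11.48: everything else → 7% + 0% local = 7% → €0.80
Canvas tote bag €20.89: everything else → 7% + 0% local = 7% → €1.46
Paperback novel €12.44: printed books → 9.75% + 2.5% local = 12.25% → €1.52
Running shoes €46.14: clothing and footwear → 0% + 2.25% local = 2.25% → €1.04
Extension cord €13.05: everything else → 7% + 0% local = 7% → €0.91
Subtotal = €104.00; tax = €5.73; total due = €109.73

€109.73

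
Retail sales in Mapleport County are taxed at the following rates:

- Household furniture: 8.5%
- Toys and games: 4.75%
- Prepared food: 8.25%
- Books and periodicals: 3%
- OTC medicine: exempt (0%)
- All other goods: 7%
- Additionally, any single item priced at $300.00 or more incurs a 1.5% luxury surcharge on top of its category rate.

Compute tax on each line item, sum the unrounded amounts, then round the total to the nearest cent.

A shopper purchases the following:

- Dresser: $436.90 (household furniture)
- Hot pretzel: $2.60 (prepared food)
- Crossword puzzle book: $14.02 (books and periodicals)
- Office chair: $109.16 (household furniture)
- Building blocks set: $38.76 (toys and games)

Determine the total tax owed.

$55.44

Dresser $436.90: household furniture → 8.5% + 1.5% surcharge = 10% → $43.69
Hot pretzel $2.60: prepared food → 8.25% → $0.2145
Crossword puzzle book $14.02: books and periodicals → 3% → $0.4206
Office chair $109.16: household furniture → 8.5% → $9.2786
Building blocks set $38.76: toys and games → 4.75% → $1.8411
Unrounded tax sum = $55.4448 → $55.44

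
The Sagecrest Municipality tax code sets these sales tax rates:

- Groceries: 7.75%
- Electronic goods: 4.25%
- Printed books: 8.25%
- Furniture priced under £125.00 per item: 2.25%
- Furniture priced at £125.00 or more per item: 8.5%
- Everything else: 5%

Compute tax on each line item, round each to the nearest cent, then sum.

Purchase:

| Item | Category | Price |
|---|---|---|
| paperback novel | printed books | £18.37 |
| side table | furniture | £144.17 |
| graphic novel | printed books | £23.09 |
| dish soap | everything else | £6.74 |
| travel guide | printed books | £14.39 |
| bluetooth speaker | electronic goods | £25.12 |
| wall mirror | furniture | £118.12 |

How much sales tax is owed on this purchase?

Paperback novel £18.37: printed books → 8.25% → £1.52
Side table £144.17: furniture, £125.00 or more → 8.5% → £12.25
Graphic novel £23.09: printed books → 8.25% → £1.90
Dish soap £6.74: everything else → 5% → £0.34
Travel guide £14.39: printed books → 8.25% → £1.19
Bluetooth speaker £25.12: electronic goods → 4.25% → £1.07
Wall mirror £118.12: furniture, under £125.00 → 2.25% → £2.66
Total tax = £1.52 + £12.25 + £1.90 + £0.34 + £1.19 + £1.07 + £2.66 = £20.93

£20.93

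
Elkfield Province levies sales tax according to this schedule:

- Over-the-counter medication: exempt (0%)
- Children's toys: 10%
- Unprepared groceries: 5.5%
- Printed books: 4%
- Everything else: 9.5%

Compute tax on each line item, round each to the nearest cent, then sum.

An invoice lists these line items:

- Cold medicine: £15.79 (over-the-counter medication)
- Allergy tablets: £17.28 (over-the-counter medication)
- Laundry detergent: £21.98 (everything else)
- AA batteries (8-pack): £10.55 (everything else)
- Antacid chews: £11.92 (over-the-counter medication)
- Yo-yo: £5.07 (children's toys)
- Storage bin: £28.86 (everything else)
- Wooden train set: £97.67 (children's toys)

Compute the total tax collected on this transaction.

£16.11

Cold medicine £15.79: over-the-counter medication → 0% → £0.00
Allergy tablets £17.28: over-the-counter medication → 0% → £0.00
Laundry detergent £21.98: everything else → 9.5% → £2.09
AA batteries (8-pack) £10.55: everything else → 9.5% → £1.00
Antacid chews £11.92: over-the-counter medication → 0% → £0.00
Yo-yo £5.07: children's toys → 10% → £0.51
Storage bin £28.86: everything else → 9.5% → £2.74
Wooden train set £97.67: children's toys → 10% → £9.77
Total tax = £2.09 + £1.00 + £0.51 + £2.74 + £9.77 = £16.11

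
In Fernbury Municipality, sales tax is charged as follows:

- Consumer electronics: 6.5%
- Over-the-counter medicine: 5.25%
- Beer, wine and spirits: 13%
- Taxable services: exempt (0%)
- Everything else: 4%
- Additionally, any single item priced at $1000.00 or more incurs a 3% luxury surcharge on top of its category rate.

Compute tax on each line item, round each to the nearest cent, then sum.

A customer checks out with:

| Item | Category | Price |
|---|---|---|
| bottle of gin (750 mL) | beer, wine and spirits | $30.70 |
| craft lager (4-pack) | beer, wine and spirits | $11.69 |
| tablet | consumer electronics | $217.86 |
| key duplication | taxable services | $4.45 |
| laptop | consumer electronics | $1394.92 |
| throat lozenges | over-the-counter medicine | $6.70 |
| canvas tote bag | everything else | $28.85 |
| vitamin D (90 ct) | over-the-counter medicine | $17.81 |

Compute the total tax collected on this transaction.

$154.63

Bottle of gin (750 mL) $30.70: beer, wine and spirits → 13% → $3.99
Craft lager (4-pack) $11.69: beer, wine and spirits → 13% → $1.52
Tablet $217.86: consumer electronics → 6.5% → $14.16
Key duplication $4.45: taxable services → 0% → $0.00
Laptop $1394.92: consumer electronics → 6.5% + 3% surcharge = 9.5% → $132.52
Throat lozenges $6.70: over-the-counter medicine → 5.25% → $0.35
Canvas tote bag $28.85: everything else → 4% → $1.15
Vitamin D (90 ct) $17.81: over-the-counter medicine → 5.25% → $0.94
Total tax = $3.99 + $1.52 + $14.16 + $132.52 + $0.35 + $1.15 + $0.94 = $154.63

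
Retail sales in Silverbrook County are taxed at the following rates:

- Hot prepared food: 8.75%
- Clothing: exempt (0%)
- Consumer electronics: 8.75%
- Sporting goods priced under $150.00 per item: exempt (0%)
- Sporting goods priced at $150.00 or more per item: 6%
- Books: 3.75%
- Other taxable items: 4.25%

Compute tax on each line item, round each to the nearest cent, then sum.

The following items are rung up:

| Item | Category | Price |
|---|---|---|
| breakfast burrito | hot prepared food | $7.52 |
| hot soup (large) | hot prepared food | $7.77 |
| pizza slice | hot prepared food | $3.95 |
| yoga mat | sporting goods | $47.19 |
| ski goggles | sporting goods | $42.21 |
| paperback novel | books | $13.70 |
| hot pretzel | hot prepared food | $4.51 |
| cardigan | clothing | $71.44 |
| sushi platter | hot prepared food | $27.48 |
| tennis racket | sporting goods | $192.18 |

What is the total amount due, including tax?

Breakfast burrito $7.52: hot prepared food → 8.75% → $0.66
Hot soup (large) $7.77: hot prepared food → 8.75% → $0.68
Pizza slice $3.95: hot prepared food → 8.75% → $0.35
Yoga mat $47.19: sporting goods, under $150.00 → 0% → $0.00
Ski goggles $42.21: sporting goods, under $150.00 → 0% → $0.00
Paperback novel $13.70: books → 3.75% → $0.51
Hot pretzel $4.51: hot prepared food → 8.75% → $0.39
Cardigan $71.44: clothing → 0% → $0.00
Sushi platter $27.48: hot prepared food → 8.75% → $2.40
Tennis racket $192.18: sporting goods, $150.00 or more → 6% → $11.53
Subtotal = $417.95; tax = $16.52; total due = $434.47

$434.47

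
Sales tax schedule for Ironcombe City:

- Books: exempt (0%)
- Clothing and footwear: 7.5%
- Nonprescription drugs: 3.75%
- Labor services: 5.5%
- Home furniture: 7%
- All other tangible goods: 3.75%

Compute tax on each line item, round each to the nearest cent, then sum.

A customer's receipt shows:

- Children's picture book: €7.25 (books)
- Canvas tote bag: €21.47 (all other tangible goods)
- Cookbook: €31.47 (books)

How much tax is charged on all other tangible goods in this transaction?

Canvas tote bag €21.47: all other tangible goods → 3.75% → €0.81
Tax on all other tangible goods = €0.81

€0.81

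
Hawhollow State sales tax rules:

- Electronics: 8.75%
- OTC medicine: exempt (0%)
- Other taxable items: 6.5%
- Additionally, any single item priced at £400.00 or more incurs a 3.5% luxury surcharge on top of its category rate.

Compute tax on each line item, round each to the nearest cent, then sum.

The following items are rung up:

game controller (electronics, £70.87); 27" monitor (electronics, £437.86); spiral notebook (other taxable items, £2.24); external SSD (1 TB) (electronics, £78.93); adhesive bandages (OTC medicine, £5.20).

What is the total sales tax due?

Game controller £70.87: electronics → 8.75% → £6.20
27" monitor £437.86: electronics → 8.75% + 3.5% surcharge = 12.25% → £53.64
Spiral notebook £2.24: other taxable items → 6.5% → £0.15
External SSD (1 TB) £78.93: electronics → 8.75% → £6.91
Adhesive bandages £5.20: OTC medicine → 0% → £0.00
Total tax = £6.20 + £53.64 + £0.15 + £6.91 = £66.90

£66.90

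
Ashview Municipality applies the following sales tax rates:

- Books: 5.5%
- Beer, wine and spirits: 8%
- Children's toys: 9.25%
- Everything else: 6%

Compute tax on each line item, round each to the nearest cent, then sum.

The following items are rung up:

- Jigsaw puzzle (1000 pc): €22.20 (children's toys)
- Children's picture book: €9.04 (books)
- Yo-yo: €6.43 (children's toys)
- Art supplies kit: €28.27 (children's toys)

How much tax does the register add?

€5.75

Jigsaw puzzle (1000 pc) €22.20: children's toys → 9.25% → €2.05
Children's picture book €9.04: books → 5.5% → €0.50
Yo-yo €6.43: children's toys → 9.25% → €0.59
Art supplies kit €28.27: children's toys → 9.25% → €2.61
Total tax = €2.05 + €0.50 + €0.59 + €2.61 = €5.75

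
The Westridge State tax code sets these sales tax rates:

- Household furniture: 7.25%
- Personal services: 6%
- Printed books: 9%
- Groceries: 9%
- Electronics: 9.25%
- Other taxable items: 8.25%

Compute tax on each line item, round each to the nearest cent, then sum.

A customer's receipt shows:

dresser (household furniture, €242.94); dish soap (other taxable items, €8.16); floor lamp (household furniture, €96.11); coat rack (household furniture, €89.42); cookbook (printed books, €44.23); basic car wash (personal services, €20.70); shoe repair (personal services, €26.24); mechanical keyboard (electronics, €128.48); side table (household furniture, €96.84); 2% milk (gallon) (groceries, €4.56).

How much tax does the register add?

Dresser €242.94: household furniture → 7.25% → €17.61
Dish soap €8.16: other taxable items → 8.25% → €0.67
Floor lamp €96.11: household furniture → 7.25% → €6.97
Coat rack €89.42: household furniture → 7.25% → €6.48
Cookbook €44.23: printed books → 9% → €3.98
Basic car wash €20.70: personal services → 6% → €1.24
Shoe repair €26.24: personal services → 6% → €1.57
Mechanical keyboard €128.48: electronics → 9.25% → €11.88
Side table €96.84: household furniture → 7.25% → €7.02
2% milk (gallon) €4.56: groceries → 9% → €0.41
Total tax = €17.61 + €0.67 + €6.97 + €6.48 + €3.98 + €1.24 + €1.57 + €11.88 + €7.02 + €0.41 = €57.83

€57.83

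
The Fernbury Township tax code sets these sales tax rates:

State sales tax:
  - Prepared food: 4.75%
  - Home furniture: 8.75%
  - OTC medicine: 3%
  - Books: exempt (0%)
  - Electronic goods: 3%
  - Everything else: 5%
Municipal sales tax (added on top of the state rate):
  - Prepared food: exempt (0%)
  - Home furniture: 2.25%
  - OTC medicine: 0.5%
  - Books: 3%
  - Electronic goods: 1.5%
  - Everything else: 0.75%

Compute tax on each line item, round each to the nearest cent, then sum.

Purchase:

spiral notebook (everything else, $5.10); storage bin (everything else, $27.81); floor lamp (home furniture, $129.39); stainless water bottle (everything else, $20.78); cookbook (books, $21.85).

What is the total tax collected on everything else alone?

$3.08

Spiral notebook $5.10: everything else → 5% + 0.75% municipal = 5.75% → $0.29
Storage bin $27.81: everything else → 5% + 0.75% municipal = 5.75% → $1.60
Stainless water bottle $20.78: everything else → 5% + 0.75% municipal = 5.75% → $1.19
Tax on everything else = $0.29 + $1.60 + $1.19 = $3.08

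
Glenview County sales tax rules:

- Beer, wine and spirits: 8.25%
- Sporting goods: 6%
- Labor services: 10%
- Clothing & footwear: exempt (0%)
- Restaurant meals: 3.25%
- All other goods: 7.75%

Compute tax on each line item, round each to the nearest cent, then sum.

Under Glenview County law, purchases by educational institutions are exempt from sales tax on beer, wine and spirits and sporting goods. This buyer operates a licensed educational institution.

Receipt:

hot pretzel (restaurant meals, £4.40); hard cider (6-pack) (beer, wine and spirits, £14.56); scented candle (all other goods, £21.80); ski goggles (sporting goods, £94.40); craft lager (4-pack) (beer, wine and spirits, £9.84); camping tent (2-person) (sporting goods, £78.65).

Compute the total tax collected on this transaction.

Hot pretzel £4.40: restaurant meals → 3.25% → £0.14
Hard cider (6-pack) £14.56: beer, wine and spirits, buyer-exempt → 0% → £0.00
Scented candle £21.80: all other goods → 7.75% → £1.69
Ski goggles £94.40: sporting goods, buyer-exempt → 0% → £0.00
Craft lager (4-pack) £9.84: beer, wine and spirits, buyer-exempt → 0% → £0.00
Camping tent (2-person) £78.65: sporting goods, buyer-exempt → 0% → £0.00
Total tax = £0.14 + £1.69 = £1.83

£1.83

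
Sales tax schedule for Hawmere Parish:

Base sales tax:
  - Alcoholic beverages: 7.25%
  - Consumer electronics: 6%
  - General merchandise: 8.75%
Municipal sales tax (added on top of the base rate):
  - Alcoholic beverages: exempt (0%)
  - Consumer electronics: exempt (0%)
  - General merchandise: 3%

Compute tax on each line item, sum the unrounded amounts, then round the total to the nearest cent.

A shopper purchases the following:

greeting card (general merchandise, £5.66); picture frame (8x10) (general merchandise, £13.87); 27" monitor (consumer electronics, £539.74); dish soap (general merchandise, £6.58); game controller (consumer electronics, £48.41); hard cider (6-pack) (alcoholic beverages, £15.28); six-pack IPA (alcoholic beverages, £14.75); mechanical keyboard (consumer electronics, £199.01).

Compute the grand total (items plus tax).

£895.77

Greeting card £5.66: general merchandise → 8.75% + 3% municipal = 11.75% → £0.66505
Picture frame (8x10) £13.87: general merchandise → 8.75% + 3% municipal = 11.75% → £1.629725
27" monitor £539.74: consumer electronics → 6% + 0% municipal = 6% → £32.3844
Dish soap £6.58: general merchandise → 8.75% + 3% municipal = 11.75% → £0.77315
Game controller £48.41: consumer electronics → 6% + 0% municipal = 6% → £2.9046
Hard cider (6-pack) £15.28: alcoholic beverages → 7.25% + 0% municipal = 7.25% → £1.1078
Six-pack IPA £14.75: alcoholic beverages → 7.25% + 0% municipal = 7.25% → £1.069375
Mechanical keyboard £199.01: consumer electronics → 6% + 0% municipal = 6% → £11.9406
Subtotal = £843.30; unrounded tax = £52.4747 → £52.47; total due = £895.77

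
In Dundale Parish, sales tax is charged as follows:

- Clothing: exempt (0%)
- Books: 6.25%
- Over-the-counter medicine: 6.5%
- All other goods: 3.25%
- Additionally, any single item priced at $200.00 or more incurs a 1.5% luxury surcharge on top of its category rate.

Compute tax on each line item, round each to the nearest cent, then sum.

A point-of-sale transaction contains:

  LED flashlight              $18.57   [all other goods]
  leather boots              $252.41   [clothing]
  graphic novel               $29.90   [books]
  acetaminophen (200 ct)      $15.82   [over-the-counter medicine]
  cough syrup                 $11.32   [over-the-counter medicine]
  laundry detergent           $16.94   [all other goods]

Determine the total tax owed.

$8.58

LED flashlight $18.57: all other goods → 3.25% → $0.60
Leather boots $252.41: clothing → 0% + 1.5% surcharge = 1.5% → $3.79
Graphic novel $29.90: books → 6.25% → $1.87
Acetaminophen (200 ct) $15.82: over-the-counter medicine → 6.5% → $1.03
Cough syrup $11.32: over-the-counter medicine → 6.5% → $0.74
Laundry detergent $16.94: all other goods → 3.25% → $0.55
Total tax = $0.60 + $3.79 + $1.87 + $1.03 + $0.74 + $0.55 = $8.58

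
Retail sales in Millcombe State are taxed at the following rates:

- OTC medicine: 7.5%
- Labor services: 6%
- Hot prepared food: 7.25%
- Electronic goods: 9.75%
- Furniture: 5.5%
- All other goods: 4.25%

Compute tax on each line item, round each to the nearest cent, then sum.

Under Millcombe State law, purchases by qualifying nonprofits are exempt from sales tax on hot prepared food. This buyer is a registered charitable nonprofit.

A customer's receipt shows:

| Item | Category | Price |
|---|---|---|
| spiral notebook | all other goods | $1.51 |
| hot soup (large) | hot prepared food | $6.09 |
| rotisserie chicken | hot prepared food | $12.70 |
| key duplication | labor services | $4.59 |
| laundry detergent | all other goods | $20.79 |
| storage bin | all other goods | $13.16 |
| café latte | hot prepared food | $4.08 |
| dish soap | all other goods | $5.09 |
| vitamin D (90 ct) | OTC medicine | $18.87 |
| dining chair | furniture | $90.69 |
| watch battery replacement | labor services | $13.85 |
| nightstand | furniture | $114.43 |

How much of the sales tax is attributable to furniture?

Dining chair $90.69: furniture → 5.5% → $4.99
Nightstand $114.43: furniture → 5.5% → $6.29
Tax on furniture = $4.99 + $6.29 = $11.28

$11.28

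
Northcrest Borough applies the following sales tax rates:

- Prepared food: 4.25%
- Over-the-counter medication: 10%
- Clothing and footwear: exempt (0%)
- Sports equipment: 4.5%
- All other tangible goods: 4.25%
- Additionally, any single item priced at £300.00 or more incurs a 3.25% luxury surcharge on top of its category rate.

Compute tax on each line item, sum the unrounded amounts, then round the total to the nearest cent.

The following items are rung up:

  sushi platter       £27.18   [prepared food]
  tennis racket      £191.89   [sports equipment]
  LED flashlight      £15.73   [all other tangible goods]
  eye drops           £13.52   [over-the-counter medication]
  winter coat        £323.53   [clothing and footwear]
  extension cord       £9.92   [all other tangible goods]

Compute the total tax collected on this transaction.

£22.75

Sushi platter £27.18: prepared food → 4.25% → £1.15515
Tennis racket £191.89: sports equipment → 4.5% → £8.63505
LED flashlight £15.73: all other tangible goods → 4.25% → £0.668525
Eye drops £13.52: over-the-counter medication → 10% → £1.352
Winter coat £323.53: clothing and footwear → 0% + 3.25% surcharge = 3.25% → £10.514725
Extension cord £9.92: all other tangible goods → 4.25% → £0.4216
Unrounded tax sum = £22.74705 → £22.75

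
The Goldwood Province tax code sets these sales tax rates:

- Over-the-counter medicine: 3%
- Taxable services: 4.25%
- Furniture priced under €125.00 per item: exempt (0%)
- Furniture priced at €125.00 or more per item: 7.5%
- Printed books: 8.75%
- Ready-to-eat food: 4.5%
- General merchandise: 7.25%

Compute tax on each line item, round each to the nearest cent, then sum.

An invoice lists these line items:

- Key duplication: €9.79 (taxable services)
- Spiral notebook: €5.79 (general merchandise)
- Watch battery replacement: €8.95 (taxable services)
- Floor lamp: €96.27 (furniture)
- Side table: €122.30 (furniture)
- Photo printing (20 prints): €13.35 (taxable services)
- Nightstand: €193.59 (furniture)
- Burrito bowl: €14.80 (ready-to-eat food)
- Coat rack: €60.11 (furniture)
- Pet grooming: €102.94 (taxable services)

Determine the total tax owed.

€21.35

Key duplication €9.79: taxable services → 4.25% → €0.42
Spiral notebook €5.79: general merchandise → 7.25% → €0.42
Watch battery replacement €8.95: taxable services → 4.25% → €0.38
Floor lamp €96.27: furniture, under €125.00 → 0% → €0.00
Side table €122.30: furniture, under €125.00 → 0% → €0.00
Photo printing (20 prints) €13.35: taxable services → 4.25% → €0.57
Nightstand €193.59: furniture, €125.00 or more → 7.5% → €14.52
Burrito bowl €14.80: ready-to-eat food → 4.5% → €0.67
Coat rack €60.11: furniture, under €125.00 → 0% → €0.00
Pet grooming €102.94: taxable services → 4.25% → €4.37
Total tax = €0.42 + €0.42 + €0.38 + €0.57 + €14.52 + €0.67 + €4.37 = €21.35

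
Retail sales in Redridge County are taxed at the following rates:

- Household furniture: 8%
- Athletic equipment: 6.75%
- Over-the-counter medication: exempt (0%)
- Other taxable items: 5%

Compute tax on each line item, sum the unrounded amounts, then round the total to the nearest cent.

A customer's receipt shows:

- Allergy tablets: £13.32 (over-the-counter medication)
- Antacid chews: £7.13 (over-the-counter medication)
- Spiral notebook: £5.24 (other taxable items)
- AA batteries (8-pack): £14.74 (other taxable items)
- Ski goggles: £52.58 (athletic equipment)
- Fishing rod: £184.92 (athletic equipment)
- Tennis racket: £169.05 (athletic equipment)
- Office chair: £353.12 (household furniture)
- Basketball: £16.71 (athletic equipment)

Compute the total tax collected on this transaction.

Allergy tablets £13.32: over-the-counter medication → 0% → £0.00
Antacid chews £7.13: over-the-counter medication → 0% → £0.00
Spiral notebook £5.24: other taxable items → 5% → £0.262
AA batteries (8-pack) £14.74: other taxable items → 5% → £0.737
Ski goggles £52.58: athletic equipment → 6.75% → £3.54915
Fishing rod £184.92: athletic equipment → 6.75% → £12.4821
Tennis racket £169.05: athletic equipment → 6.75% → £11.410875
Office chair £353.12: household furniture → 8% → £28.2496
Basketball £16.71: athletic equipment → 6.75% → £1.127925
Unrounded tax sum = £57.81865 → £57.82

£57.82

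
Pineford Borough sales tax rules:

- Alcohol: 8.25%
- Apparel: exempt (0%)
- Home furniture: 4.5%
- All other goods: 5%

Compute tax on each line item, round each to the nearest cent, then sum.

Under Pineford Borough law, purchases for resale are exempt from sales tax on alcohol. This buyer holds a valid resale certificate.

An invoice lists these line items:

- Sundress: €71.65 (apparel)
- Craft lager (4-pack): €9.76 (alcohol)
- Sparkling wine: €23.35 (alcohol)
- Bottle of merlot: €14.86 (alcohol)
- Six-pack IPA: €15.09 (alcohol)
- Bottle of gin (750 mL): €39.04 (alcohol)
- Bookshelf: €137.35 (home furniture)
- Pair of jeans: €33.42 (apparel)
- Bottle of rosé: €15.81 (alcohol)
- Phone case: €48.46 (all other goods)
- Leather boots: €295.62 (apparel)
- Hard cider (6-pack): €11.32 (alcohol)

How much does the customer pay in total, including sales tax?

Sundress €71.65: apparel → 0% → €0.00
Craft lager (4-pack) €9.76: alcohol, buyer-exempt → 0% → €0.00
Sparkling wine €23.35: alcohol, buyer-exempt → 0% → €0.00
Bottle of merlot €14.86: alcohol, buyer-exempt → 0% → €0.00
Six-pack IPA €15.09: alcohol, buyer-exempt → 0% → €0.00
Bottle of gin (750 mL) €39.04: alcohol, buyer-exempt → 0% → €0.00
Bookshelf €137.35: home furniture → 4.5% → €6.18
Pair of jeans €33.42: apparel → 0% → €0.00
Bottle of rosé €15.81: alcohol, buyer-exempt → 0% → €0.00
Phone case €48.46: all other goods → 5% → €2.42
Leather boots €295.62: apparel → 0% → €0.00
Hard cider (6-pack) €11.32: alcohol, buyer-exempt → 0% → €0.00
Subtotal = €715.73; tax = €8.60; total due = €724.33

€724.33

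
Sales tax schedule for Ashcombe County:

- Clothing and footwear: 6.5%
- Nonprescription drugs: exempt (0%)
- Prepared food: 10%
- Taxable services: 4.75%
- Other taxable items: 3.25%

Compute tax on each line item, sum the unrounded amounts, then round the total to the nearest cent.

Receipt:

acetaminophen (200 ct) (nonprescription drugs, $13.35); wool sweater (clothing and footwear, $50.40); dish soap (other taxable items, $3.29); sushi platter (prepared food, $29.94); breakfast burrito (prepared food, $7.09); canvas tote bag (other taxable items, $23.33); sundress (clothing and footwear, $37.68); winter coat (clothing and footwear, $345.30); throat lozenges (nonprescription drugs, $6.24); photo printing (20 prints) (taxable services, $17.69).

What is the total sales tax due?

Acetaminophen (200 ct) $13.35: nonprescription drugs → 0% → $0.00
Wool sweater $50.40: clothing and footwear → 6.5% → $3.276
Dish soap $3.29: other taxable items → 3.25% → $0.106925
Sushi platter $29.94: prepared food → 10% → $2.994
Breakfast burrito $7.09: prepared food → 10% → $0.709
Canvas tote bag $23.33: other taxable items → 3.25% → $0.758225
Sundress $37.68: clothing and footwear → 6.5% → $2.4492
Winter coat $345.30: clothing and footwear → 6.5% → $22.4445
Throat lozenges $6.24: nonprescription drugs → 0% → $0.00
Photo printing (20 prints) $17.69: taxable services → 4.75% → $0.840275
Unrounded tax sum = $33.578125 → $33.58

$33.58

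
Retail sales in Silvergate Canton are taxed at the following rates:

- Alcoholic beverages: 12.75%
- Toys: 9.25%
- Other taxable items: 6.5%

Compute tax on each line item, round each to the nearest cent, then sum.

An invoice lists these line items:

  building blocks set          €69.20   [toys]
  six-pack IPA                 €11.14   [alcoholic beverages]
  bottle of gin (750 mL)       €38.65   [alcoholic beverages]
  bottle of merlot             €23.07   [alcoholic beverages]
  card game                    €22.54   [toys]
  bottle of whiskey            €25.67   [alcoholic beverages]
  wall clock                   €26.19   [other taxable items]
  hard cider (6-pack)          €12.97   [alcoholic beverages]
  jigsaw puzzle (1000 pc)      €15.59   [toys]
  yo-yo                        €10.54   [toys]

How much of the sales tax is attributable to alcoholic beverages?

€14.21

Six-pack IPA €11.14: alcoholic beverages → 12.75% → €1.42
Bottle of gin (750 mL) €38.65: alcoholic beverages → 12.75% → €4.93
Bottle of merlot €23.07: alcoholic beverages → 12.75% → €2.94
Bottle of whiskey €25.67: alcoholic beverages → 12.75% → €3.27
Hard cider (6-pack) €12.97: alcoholic beverages → 12.75% → €1.65
Tax on alcoholic beverages = €1.42 + €4.93 + €2.94 + €3.27 + €1.65 = €14.21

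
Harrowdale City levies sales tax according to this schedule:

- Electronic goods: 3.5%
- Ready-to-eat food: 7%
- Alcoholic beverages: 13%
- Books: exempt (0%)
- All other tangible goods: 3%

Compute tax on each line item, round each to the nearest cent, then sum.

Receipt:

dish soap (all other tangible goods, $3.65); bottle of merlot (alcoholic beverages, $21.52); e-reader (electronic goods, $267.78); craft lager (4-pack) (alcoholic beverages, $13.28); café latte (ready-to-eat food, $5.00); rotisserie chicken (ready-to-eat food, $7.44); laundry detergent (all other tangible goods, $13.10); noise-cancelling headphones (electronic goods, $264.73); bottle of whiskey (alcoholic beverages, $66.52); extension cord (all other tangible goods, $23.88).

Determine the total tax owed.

Dish soap $3.65: all other tangible goods → 3% → $0.11
Bottle of merlot $21.52: alcoholic beverages → 13% → $2.80
E-reader $267.78: electronic goods → 3.5% → $9.37
Craft lager (4-pack) $13.28: alcoholic beverages → 13% → $1.73
Café latte $5.00: ready-to-eat food → 7% → $0.35
Rotisserie chicken $7.44: ready-to-eat food → 7% → $0.52
Laundry detergent $13.10: all other tangible goods → 3% → $0.39
Noise-cancelling headphones $264.73: electronic goods → 3.5% → $9.27
Bottle of whiskey $66.52: alcoholic beverages → 13% → $8.65
Extension cord $23.88: all other tangible goods → 3% → $0.72
Total tax = $0.11 + $2.80 + $9.37 + $1.73 + $0.35 + $0.52 + $0.39 + $9.27 + $8.65 + $0.72 = $33.91

$33.91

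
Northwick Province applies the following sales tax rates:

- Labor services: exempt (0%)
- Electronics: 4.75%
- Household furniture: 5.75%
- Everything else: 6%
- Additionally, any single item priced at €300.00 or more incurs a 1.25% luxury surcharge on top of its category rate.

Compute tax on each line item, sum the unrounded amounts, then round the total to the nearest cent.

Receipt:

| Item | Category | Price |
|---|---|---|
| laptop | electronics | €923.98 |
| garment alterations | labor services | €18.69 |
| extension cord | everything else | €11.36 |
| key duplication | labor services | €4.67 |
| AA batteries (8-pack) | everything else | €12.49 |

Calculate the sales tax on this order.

Laptop €923.98: electronics → 4.75% + 1.25% surcharge = 6% → €55.4388
Garment alterations €18.69: labor services → 0% → €0.00
Extension cord €11.36: everything else → 6% → €0.6816
Key duplication €4.67: labor services → 0% → €0.00
AA batteries (8-pack) €12.49: everything else → 6% → €0.7494
Unrounded tax sum = €56.8698 → €56.87

€56.87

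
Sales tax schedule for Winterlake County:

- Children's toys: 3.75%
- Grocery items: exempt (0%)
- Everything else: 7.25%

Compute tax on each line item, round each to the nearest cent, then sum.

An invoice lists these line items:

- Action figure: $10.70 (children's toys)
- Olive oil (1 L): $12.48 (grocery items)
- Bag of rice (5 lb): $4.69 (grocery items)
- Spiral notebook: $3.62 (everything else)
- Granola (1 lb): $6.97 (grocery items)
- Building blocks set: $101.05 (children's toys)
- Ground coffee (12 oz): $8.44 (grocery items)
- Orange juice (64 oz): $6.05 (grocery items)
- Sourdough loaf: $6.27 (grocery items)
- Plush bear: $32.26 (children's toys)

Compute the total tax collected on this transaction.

Action figure $10.70: children's toys → 3.75% → $0.40
Olive oil (1 L) $12.48: grocery items → 0% → $0.00
Bag of rice (5 lb) $4.69: grocery items → 0% → $0.00
Spiral notebook $3.62: everything else → 7.25% → $0.26
Granola (1 lb) $6.97: grocery items → 0% → $0.00
Building blocks set $101.05: children's toys → 3.75% → $3.79
Ground coffee (12 oz) $8.44: grocery items → 0% → $0.00
Orange juice (64 oz) $6.05: grocery items → 0% → $0.00
Sourdough loaf $6.27: grocery items → 0% → $0.00
Plush bear $32.26: children's toys → 3.75% → $1.21
Total tax = $0.40 + $0.26 + $3.79 + $1.21 = $5.66

$5.66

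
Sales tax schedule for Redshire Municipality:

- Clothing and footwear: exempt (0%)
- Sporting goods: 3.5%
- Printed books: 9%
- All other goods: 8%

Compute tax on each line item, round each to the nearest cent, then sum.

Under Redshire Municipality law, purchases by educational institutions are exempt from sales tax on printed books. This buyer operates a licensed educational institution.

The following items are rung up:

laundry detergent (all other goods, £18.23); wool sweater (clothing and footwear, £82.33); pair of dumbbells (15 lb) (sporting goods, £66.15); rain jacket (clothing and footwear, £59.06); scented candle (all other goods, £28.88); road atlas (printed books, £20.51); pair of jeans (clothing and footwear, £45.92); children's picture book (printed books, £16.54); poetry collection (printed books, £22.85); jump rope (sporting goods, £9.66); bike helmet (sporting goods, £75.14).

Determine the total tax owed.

Laundry detergent £18.23: all other goods → 8% → £1.46
Wool sweater £82.33: clothing and footwear → 0% → £0.00
Pair of dumbbells (15 lb) £66.15: sporting goods → 3.5% → £2.32
Rain jacket £59.06: clothing and footwear → 0% → £0.00
Scented candle £28.88: all other goods → 8% → £2.31
Road atlas £20.51: printed books, buyer-exempt → 0% → £0.00
Pair of jeans £45.92: clothing and footwear → 0% → £0.00
Children's picture book £16.54: printed books, buyer-exempt → 0% → £0.00
Poetry collection £22.85: printed books, buyer-exempt → 0% → £0.00
Jump rope £9.66: sporting goods → 3.5% → £0.34
Bike helmet £75.14: sporting goods → 3.5% → £2.63
Total tax = £1.46 + £2.32 + £2.31 + £0.34 + £2.63 = £9.06

£9.06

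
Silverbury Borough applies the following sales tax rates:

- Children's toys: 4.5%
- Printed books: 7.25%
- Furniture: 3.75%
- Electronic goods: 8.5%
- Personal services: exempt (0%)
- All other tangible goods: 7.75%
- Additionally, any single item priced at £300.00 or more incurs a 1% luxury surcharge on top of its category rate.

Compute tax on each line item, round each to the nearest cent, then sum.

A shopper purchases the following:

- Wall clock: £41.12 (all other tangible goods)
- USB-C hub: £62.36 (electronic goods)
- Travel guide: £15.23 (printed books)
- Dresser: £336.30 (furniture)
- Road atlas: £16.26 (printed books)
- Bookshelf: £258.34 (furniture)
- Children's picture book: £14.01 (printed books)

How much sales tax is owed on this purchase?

Wall clock £41.12: all other tangible goods → 7.75% → £3.19
USB-C hub £62.36: electronic goods → 8.5% → £5.30
Travel guide £15.23: printed books → 7.25% → £1.10
Dresser £336.30: furniture → 3.75% + 1% surcharge = 4.75% → £15.97
Road atlas £16.26: printed books → 7.25% → £1.18
Bookshelf £258.34: furniture → 3.75% → £9.69
Children's picture book £14.01: printed books → 7.25% → £1.02
Total tax = £3.19 + £5.30 + £1.10 + £15.97 + £1.18 + £9.69 + £1.02 = £37.45

£37.45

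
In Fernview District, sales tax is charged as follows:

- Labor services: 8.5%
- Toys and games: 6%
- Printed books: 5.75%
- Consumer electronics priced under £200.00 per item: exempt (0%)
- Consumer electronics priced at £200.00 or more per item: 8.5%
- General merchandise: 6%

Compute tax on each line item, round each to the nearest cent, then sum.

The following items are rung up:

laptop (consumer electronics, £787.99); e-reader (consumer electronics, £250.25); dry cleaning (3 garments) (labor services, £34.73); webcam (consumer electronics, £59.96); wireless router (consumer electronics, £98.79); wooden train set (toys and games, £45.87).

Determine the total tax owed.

£93.95

Laptop £787.99: consumer electronics, £200.00 or more → 8.5% → £66.98
E-reader £250.25: consumer electronics, £200.00 or more → 8.5% → £21.27
Dry cleaning (3 garments) £34.73: labor services → 8.5% → £2.95
Webcam £59.96: consumer electronics, under £200.00 → 0% → £0.00
Wireless router £98.79: consumer electronics, under £200.00 → 0% → £0.00
Wooden train set £45.87: toys and games → 6% → £2.75
Total tax = £66.98 + £21.27 + £2.95 + £2.75 = £93.95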